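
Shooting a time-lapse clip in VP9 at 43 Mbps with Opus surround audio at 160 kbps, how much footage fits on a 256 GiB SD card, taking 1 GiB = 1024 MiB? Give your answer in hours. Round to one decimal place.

Audio: 160 kbps = 0.160 Mbps.
Total bitrate: 43 + 0.160 = 43.160 Mbps.
Capacity: 256 GiB = 2,199,023 Mb.
Recording time: 2,199,023 / 43.160 = 50,950 s ≈ 14.2 hours.

14.2 hours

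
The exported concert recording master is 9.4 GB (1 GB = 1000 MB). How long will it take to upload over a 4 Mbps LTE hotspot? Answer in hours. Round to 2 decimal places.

File: 9.4 GB = 75200.0 Mb.
At 4 Mbps: 75200.0 / 4 = 18800.0 s ≈ 5.22 hours.

5.22 hours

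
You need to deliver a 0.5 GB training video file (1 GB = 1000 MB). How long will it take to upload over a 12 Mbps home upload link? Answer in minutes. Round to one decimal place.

5.6 minutes

File: 0.5 GB = 4000.0 Mb.
At 12 Mbps: 4000.0 / 12 = 333.3 s ≈ 5.56 minutes.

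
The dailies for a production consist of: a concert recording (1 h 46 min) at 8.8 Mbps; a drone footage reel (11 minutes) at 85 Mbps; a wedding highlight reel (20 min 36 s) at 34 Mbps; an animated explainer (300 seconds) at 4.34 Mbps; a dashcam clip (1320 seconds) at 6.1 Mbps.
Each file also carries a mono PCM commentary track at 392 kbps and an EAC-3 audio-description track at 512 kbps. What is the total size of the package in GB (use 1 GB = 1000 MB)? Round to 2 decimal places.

21.55 GB

Audio total: 392 + 512 = 904 kbps = 0.904 Mbps.
concert recording: 9.704 Mbps × 6360 s = 61717.4 Mb
drone footage reel: 85.904 Mbps × 660 s = 56696.6 Mb
wedding highlight reel: 34.904 Mbps × 1236 s = 43141.3 Mb
animated explainer: 5.244 Mbps × 300 s = 1573.2 Mb
dashcam clip: 7.004 Mbps × 1320 s = 9245.3 Mb
Total: 172373.9 Mb = 21546.7 MB.
= 21.55 GB.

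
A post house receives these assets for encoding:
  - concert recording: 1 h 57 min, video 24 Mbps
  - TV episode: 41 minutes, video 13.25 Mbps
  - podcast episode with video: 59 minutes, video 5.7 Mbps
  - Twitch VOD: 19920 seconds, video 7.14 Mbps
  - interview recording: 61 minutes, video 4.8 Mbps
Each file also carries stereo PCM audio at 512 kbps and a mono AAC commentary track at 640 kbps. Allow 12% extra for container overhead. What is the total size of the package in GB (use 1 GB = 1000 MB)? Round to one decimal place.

59.2 GB

Audio total: 512 + 640 = 1152 kbps = 1.152 Mbps.
concert recording: 25.152 Mbps × 7020 s × 1.12 = 197755.1 Mb
TV episode: 14.402 Mbps × 2460 s × 1.12 = 39680.4 Mb
podcast episode with video: 6.852 Mbps × 3540 s × 1.12 = 27166.8 Mb
Twitch VOD: 8.292 Mbps × 19920 s × 1.12 = 184997.8 Mb
interview recording: 5.952 Mbps × 3660 s × 1.12 = 24398.4 Mb
Total: 473998.6 Mb = 59249.8 MB.
= 59.25 GB.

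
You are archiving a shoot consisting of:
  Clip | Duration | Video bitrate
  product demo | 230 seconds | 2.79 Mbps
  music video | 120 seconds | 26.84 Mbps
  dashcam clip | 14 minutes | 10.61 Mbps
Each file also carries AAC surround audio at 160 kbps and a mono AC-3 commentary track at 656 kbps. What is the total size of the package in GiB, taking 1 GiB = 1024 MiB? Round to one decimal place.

Audio total: 160 + 656 = 816 kbps = 0.816 Mbps.
product demo: 3.606 Mbps × 230 s = 829.4 Mb
music video: 27.656 Mbps × 120 s = 3318.7 Mb
dashcam clip: 11.426 Mbps × 840 s = 9597.8 Mb
Total: 13745.9 Mb = 1718.2 MB.
= 1.600 GiB.

1.6 GiB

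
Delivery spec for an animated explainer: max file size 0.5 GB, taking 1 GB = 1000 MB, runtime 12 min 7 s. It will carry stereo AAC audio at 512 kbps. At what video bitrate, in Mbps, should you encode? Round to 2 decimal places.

4.99 Mbps

Budget: 0.5 GB = 4000.0 Mb.
12 min 7 s = 727 s
Total bitrate budget: 4000.0 Mb / 727 s = 5.502 Mbps.
Audio: 512 kbps = 0.512 Mbps.
Video: 5.502 − 0.512 = 4.990 Mbps.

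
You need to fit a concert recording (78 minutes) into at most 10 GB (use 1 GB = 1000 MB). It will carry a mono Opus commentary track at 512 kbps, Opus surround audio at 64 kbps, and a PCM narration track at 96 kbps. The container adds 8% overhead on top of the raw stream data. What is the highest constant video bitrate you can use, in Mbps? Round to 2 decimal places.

Budget: 10 GB = 80000.0 Mb.
Stream payload after overhead: 80000.0 / 1.08 = 74074.1 Mb.
78 min = 4680 s
Total bitrate budget: 74074.1 Mb / 4680 s = 15.828 Mbps.
Audio total: 512 + 64 + 96 = 672 kbps = 0.672 Mbps.
Video: 15.828 − 0.672 = 15.156 Mbps.

15.16 Mbps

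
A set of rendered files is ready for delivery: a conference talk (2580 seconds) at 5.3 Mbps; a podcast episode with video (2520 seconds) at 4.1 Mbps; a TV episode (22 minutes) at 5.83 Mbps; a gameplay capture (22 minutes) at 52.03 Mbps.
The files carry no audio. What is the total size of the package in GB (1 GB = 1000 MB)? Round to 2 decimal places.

12.55 GB

conference talk: 5.300 Mbps × 2580 s = 13674.0 Mb
podcast episode with video: 4.100 Mbps × 2520 s = 10332.0 Mb
TV episode: 5.830 Mbps × 1320 s = 7695.6 Mb
gameplay capture: 52.030 Mbps × 1320 s = 68679.6 Mb
Total: 100381.2 Mb = 12547.6 MB.
= 12.55 GB.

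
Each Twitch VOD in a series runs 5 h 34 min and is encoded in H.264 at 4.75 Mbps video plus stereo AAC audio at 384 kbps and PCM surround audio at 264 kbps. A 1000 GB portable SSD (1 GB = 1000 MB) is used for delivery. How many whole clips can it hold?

5 h 34 min = 334 min = 20040 s
Audio total: 384 + 264 = 648 kbps = 0.648 Mbps.
Total bitrate: 5.398 Mbps.
Per item: 5.398 Mbps × 20040 s = 108,176 Mb = 13,522 MB.
Capacity: 1000 GB = 8,000,000 Mb; 73.95 items → 73 complete.

73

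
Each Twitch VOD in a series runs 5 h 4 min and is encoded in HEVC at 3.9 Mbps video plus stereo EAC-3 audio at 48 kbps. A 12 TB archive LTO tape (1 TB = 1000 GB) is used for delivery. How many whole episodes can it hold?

1333

5 h 4 min = 304 min = 18240 s
Audio: 48 kbps = 0.048 Mbps.
Total bitrate: 3.948 Mbps.
Per item: 3.948 Mbps × 18240 s = 72,012 Mb = 9,001 MB.
Capacity: 12 TB = 96,000,000 Mb; 1333.12 items → 1333 complete.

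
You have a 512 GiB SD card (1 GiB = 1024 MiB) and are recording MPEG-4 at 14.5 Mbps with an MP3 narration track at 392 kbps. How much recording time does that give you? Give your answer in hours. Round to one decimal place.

Audio: 392 kbps = 0.392 Mbps.
Total bitrate: 14.5 + 0.392 = 14.892 Mbps.
Capacity: 512 GiB = 4,398,047 Mb.
Recording time: 4,398,047 / 14.892 = 295,329 s ≈ 82.0 hours.

82.0 hours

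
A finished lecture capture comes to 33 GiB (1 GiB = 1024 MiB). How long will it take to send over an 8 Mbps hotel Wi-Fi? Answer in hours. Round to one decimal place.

9.8 hours

File: 33 GiB = 283467.8 Mb.
At 8 Mbps: 283467.8 / 8 = 35433.5 s ≈ 9.84 hours.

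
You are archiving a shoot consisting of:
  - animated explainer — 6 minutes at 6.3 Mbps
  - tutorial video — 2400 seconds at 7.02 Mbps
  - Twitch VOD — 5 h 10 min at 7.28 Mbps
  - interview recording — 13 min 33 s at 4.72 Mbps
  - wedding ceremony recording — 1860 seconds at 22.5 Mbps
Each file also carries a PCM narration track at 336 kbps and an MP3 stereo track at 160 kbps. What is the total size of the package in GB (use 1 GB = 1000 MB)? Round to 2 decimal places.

26.52 GB

Audio total: 336 + 160 = 496 kbps = 0.496 Mbps.
animated explainer: 6.796 Mbps × 360 s = 2446.6 Mb
tutorial video: 7.516 Mbps × 2400 s = 18038.4 Mb
Twitch VOD: 7.776 Mbps × 18600 s = 144633.6 Mb
interview recording: 5.216 Mbps × 813 s = 4240.6 Mb
wedding ceremony recording: 22.996 Mbps × 1860 s = 42772.6 Mb
Total: 212131.7 Mb = 26516.5 MB.
= 26.52 GB.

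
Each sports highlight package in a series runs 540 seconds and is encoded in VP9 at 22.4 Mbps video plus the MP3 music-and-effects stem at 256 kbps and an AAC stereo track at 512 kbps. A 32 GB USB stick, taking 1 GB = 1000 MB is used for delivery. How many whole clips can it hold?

Audio total: 256 + 512 = 768 kbps = 0.768 Mbps.
Total bitrate: 23.168 Mbps.
Per item: 23.168 Mbps × 540 s = 12,511 Mb = 1,564 MB.
Capacity: 32 GB = 256,000 Mb; 20.46 items → 20 complete.

20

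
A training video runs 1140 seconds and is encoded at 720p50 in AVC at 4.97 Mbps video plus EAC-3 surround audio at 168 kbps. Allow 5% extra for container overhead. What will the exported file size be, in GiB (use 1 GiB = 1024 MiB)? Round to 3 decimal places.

0.716 GiB

Audio: 168 kbps = 0.168 Mbps.
Total bitrate: 4.97 + 0.168 = 5.138 Mbps.
Stream data: 5.138 Mbps × 1140 s = 5857.3 Mb.
With 5% container overhead: ×1.05.
6,150 Mb = 768,773,250 bytes ÷ 1,073,741,824 = 0.716 GiB.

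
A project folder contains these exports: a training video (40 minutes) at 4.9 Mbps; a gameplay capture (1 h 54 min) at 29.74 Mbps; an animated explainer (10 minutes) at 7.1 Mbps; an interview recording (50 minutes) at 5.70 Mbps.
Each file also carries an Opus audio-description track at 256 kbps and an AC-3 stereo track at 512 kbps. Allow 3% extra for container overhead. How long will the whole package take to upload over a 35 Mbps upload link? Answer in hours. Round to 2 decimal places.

Audio total: 256 + 512 = 768 kbps = 0.768 Mbps.
training video: 5.668 Mbps × 2400 s × 1.03 = 14011.3 Mb
gameplay capture: 30.508 Mbps × 6840 s × 1.03 = 214935.0 Mb
animated explainer: 7.868 Mbps × 600 s × 1.03 = 4862.4 Mb
interview recording: 6.468 Mbps × 3000 s × 1.03 = 19986.1 Mb
Total: 253794.8 Mb = 31724.4 MB.
At 35 Mbps: 253794.8 / 35 = 7251 s ≈ 2.01 hours.

2.01 hours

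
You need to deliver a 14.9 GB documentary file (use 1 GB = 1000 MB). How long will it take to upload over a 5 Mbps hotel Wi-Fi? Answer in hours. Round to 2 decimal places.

6.62 hours

File: 14.9 GB = 119200.0 Mb.
At 5 Mbps: 119200.0 / 5 = 23840.0 s ≈ 6.62 hours.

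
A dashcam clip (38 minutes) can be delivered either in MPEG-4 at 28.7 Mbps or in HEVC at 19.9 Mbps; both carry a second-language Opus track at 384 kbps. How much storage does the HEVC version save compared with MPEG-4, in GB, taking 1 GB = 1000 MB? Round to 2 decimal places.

38 min = 2280 s
Audio: 384 kbps = 0.384 Mbps.
MPEG-4: 29.084 Mbps × 2280 s = 66311.5 Mb = 8.289 GB.
HEVC: 20.284 Mbps × 2280 s = 46247.5 Mb = 5.781 GB.
Saving: 8.289 − 5.781 = 2.508 GB.

2.51 GB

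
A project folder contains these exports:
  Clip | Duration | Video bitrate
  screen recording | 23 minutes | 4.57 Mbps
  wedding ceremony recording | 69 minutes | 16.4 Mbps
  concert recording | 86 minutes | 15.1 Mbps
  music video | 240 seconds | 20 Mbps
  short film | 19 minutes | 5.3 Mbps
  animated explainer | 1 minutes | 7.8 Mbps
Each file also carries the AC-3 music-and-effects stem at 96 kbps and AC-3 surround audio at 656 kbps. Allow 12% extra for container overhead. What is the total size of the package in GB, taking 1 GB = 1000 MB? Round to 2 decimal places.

24.16 GB

Audio total: 96 + 656 = 752 kbps = 0.752 Mbps.
screen recording: 5.322 Mbps × 1380 s × 1.12 = 8225.7 Mb
wedding ceremony recording: 17.152 Mbps × 4140 s × 1.12 = 79530.4 Mb
concert recording: 15.852 Mbps × 5160 s × 1.12 = 91611.9 Mb
music video: 20.752 Mbps × 240 s × 1.12 = 5578.1 Mb
short film: 6.052 Mbps × 1140 s × 1.12 = 7727.2 Mb
animated explainer: 8.552 Mbps × 60 s × 1.12 = 574.7 Mb
Total: 193248.0 Mb = 24156.0 MB.
= 24.16 GB.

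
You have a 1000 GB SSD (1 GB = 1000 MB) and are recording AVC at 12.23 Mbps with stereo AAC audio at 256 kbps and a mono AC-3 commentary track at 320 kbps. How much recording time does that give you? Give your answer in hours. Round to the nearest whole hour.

174 hours

Audio total: 256 + 320 = 576 kbps = 0.576 Mbps.
Total bitrate: 12.23 + 0.576 = 12.806 Mbps.
Capacity: 1000 GB = 8,000,000 Mb.
Recording time: 8,000,000 / 12.806 = 624,707 s ≈ 174 hours.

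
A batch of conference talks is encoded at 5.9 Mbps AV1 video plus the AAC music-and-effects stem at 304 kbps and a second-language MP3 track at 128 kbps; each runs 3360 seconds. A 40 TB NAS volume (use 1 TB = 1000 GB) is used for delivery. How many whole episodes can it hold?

15040

Audio total: 304 + 128 = 432 kbps = 0.432 Mbps.
Total bitrate: 6.332 Mbps.
Per item: 6.332 Mbps × 3360 s = 21,276 Mb = 2,659 MB.
Capacity: 40 TB = 320,000,000 Mb; 15040.76 items → 15040 complete.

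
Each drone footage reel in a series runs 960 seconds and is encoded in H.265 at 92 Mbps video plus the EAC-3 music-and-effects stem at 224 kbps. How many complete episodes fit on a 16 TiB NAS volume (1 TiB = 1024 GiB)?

Audio: 224 kbps = 0.224 Mbps.
Total bitrate: 92.224 Mbps.
Per item: 92.224 Mbps × 960 s = 88,535 Mb = 11,067 MB.
Capacity: 16 TiB = 140,737,488 Mb; 1589.62 items → 1589 complete.

1589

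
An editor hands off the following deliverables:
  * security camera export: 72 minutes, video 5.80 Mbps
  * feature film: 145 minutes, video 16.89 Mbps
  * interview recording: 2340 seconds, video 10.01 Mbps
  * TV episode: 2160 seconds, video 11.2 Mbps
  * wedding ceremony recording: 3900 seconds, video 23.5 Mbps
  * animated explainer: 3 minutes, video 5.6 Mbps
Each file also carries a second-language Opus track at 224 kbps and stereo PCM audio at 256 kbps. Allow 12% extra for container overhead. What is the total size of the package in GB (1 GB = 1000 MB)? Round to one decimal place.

Audio total: 224 + 256 = 480 kbps = 0.480 Mbps.
security camera export: 6.280 Mbps × 4320 s × 1.12 = 30385.2 Mb
feature film: 17.370 Mbps × 8700 s × 1.12 = 169253.3 Mb
interview recording: 10.490 Mbps × 2340 s × 1.12 = 27492.2 Mb
TV episode: 11.680 Mbps × 2160 s × 1.12 = 28256.3 Mb
wedding ceremony recording: 23.980 Mbps × 3900 s × 1.12 = 104744.6 Mb
animated explainer: 6.080 Mbps × 180 s × 1.12 = 1225.7 Mb
Total: 361357.2 Mb = 45169.7 MB.
= 45.17 GB.

45.2 GB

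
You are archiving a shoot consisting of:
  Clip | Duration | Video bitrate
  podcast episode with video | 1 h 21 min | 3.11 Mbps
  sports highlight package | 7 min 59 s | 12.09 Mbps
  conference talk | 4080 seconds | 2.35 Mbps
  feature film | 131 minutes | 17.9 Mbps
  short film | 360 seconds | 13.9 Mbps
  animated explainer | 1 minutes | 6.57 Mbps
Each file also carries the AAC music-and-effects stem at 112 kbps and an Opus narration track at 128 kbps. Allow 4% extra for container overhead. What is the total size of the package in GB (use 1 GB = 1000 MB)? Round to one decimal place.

Audio total: 112 + 128 = 240 kbps = 0.240 Mbps.
podcast episode with video: 3.350 Mbps × 4860 s × 1.04 = 16932.2 Mb
sports highlight package: 12.330 Mbps × 479 s × 1.04 = 6142.3 Mb
conference talk: 2.590 Mbps × 4080 s × 1.04 = 10989.9 Mb
feature film: 18.140 Mbps × 7860 s × 1.04 = 148283.6 Mb
short film: 14.140 Mbps × 360 s × 1.04 = 5294.0 Mb
animated explainer: 6.810 Mbps × 60 s × 1.04 = 424.9 Mb
Total: 188067.0 Mb = 23508.4 MB.
= 23.51 GB.

23.5 GB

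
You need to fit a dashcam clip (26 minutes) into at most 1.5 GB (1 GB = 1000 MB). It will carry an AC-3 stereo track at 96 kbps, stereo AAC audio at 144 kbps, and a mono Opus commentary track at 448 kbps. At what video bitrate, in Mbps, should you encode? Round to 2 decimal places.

7.00 Mbps

Budget: 1.5 GB = 12000.0 Mb.
26 min = 1560 s
Total bitrate budget: 12000.0 Mb / 1560 s = 7.692 Mbps.
Audio total: 96 + 144 + 448 = 688 kbps = 0.688 Mbps.
Video: 7.692 − 0.688 = 7.004 Mbps.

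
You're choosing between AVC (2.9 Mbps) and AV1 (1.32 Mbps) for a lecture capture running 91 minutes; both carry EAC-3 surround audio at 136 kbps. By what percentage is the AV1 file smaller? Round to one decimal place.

91 min = 5460 s
Audio: 136 kbps = 0.136 Mbps.
AVC: 3.036 Mbps × 5460 s = 16576.6 Mb = 2.072 GB.
AV1: 1.456 Mbps × 5460 s = 7949.8 Mb = 0.994 GB.
Reduction: (1 − 0.994/2.072) × 100 = 52.04%.

52.0%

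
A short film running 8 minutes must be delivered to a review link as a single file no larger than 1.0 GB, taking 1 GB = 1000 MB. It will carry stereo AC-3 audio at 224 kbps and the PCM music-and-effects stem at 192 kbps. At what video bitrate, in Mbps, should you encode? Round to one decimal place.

Budget: 1.0 GB = 8000.0 Mb.
8 min = 480 s
Total bitrate budget: 8000.0 Mb / 480 s = 16.667 Mbps.
Audio total: 224 + 192 = 416 kbps = 0.416 Mbps.
Video: 16.667 − 0.416 = 16.251 Mbps.

16.3 Mbps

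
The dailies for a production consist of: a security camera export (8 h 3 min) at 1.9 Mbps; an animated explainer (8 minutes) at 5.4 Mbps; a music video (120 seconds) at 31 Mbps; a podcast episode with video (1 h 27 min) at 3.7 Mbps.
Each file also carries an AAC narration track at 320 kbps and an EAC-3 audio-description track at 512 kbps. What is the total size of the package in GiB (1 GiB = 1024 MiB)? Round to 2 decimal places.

12.76 GiB

Audio total: 320 + 512 = 832 kbps = 0.832 Mbps.
security camera export: 2.732 Mbps × 28980 s = 79173.4 Mb
animated explainer: 6.232 Mbps × 480 s = 2991.4 Mb
music video: 31.832 Mbps × 120 s = 3819.8 Mb
podcast episode with video: 4.532 Mbps × 5220 s = 23657.0 Mb
Total: 109641.6 Mb = 13705.2 MB.
= 12.76 GiB.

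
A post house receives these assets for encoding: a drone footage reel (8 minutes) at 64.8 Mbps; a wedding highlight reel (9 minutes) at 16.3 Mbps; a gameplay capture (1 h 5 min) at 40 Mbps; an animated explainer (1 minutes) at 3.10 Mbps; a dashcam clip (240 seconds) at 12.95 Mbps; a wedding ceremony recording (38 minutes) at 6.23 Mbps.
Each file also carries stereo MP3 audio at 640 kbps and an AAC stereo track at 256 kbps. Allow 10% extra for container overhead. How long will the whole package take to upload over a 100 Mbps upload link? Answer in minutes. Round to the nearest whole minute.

40 minutes

Audio total: 640 + 256 = 896 kbps = 0.896 Mbps.
drone footage reel: 65.696 Mbps × 480 s × 1.10 = 34687.5 Mb
wedding highlight reel: 17.196 Mbps × 540 s × 1.10 = 10214.4 Mb
gameplay capture: 40.896 Mbps × 3900 s × 1.10 = 175443.8 Mb
animated explainer: 3.996 Mbps × 60 s × 1.10 = 263.7 Mb
dashcam clip: 13.846 Mbps × 240 s × 1.10 = 3655.3 Mb
wedding ceremony recording: 7.126 Mbps × 2280 s × 1.10 = 17872.0 Mb
Total: 242136.8 Mb = 30267.1 MB.
At 100 Mbps: 242136.8 / 100 = 2421 s ≈ 40.4 minutes.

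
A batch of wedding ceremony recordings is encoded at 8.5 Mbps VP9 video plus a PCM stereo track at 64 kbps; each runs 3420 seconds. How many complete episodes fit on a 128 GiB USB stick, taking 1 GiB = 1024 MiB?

37

Audio: 64 kbps = 0.064 Mbps.
Total bitrate: 8.564 Mbps.
Per item: 8.564 Mbps × 3420 s = 29,289 Mb = 3,661 MB.
Capacity: 128 GiB = 1,099,512 Mb; 37.54 items → 37 complete.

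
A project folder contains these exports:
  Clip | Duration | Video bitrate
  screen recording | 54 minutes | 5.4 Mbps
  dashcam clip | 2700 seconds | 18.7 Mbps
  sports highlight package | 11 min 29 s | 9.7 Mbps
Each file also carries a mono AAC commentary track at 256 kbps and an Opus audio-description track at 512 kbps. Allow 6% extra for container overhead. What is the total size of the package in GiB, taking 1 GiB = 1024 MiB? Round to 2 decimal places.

Audio total: 256 + 512 = 768 kbps = 0.768 Mbps.
screen recording: 6.168 Mbps × 3240 s × 1.06 = 21183.4 Mb
dashcam clip: 19.468 Mbps × 2700 s × 1.06 = 55717.4 Mb
sports highlight package: 10.468 Mbps × 689 s × 1.06 = 7645.2 Mb
Total: 84546.0 Mb = 10568.2 MB.
= 9.842 GiB.

9.84 GiB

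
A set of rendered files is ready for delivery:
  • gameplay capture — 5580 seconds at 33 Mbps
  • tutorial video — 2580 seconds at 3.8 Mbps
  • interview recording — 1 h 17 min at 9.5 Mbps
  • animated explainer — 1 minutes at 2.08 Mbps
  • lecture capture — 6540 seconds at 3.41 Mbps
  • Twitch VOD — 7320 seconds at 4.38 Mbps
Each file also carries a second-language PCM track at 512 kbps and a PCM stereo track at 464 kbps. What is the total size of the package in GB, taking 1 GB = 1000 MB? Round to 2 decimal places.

Audio total: 512 + 464 = 976 kbps = 0.976 Mbps.
gameplay capture: 33.976 Mbps × 5580 s = 189586.1 Mb
tutorial video: 4.776 Mbps × 2580 s = 12322.1 Mb
interview recording: 10.476 Mbps × 4620 s = 48399.1 Mb
animated explainer: 3.056 Mbps × 60 s = 183.4 Mb
lecture capture: 4.386 Mbps × 6540 s = 28684.4 Mb
Twitch VOD: 5.356 Mbps × 7320 s = 39205.9 Mb
Total: 318381.0 Mb = 39797.6 MB.
= 39.80 GB.

39.80 GB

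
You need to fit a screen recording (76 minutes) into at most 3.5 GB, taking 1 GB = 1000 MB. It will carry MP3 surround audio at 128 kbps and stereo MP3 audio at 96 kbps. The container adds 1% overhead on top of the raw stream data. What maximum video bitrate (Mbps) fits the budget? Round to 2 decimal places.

5.86 Mbps

Budget: 3.5 GB = 28000.0 Mb.
Stream payload after overhead: 28000.0 / 1.01 = 27722.8 Mb.
76 min = 4560 s
Total bitrate budget: 27722.8 Mb / 4560 s = 6.080 Mbps.
Audio total: 128 + 96 = 224 kbps = 0.224 Mbps.
Video: 6.080 − 0.224 = 5.856 Mbps.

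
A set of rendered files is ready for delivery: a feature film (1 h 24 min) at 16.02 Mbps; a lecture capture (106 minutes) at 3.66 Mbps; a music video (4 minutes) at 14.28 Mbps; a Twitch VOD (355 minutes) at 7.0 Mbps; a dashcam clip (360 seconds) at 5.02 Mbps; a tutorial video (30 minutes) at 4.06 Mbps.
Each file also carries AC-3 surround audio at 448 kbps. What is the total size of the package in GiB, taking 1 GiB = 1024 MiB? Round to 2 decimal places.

32.76 GiB

Audio: 448 kbps = 0.448 Mbps.
feature film: 16.468 Mbps × 5040 s = 82998.7 Mb
lecture capture: 4.108 Mbps × 6360 s = 26126.9 Mb
music video: 14.728 Mbps × 240 s = 3534.7 Mb
Twitch VOD: 7.448 Mbps × 21300 s = 158642.4 Mb
dashcam clip: 5.468 Mbps × 360 s = 1968.5 Mb
tutorial video: 4.508 Mbps × 1800 s = 8114.4 Mb
Total: 281385.6 Mb = 35173.2 MB.
= 32.76 GiB.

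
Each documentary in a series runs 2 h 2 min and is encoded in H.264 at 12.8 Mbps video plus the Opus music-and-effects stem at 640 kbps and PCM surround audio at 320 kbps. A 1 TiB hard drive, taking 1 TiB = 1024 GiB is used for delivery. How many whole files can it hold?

2 h 2 min = 122 min = 7320 s
Audio total: 640 + 320 = 960 kbps = 0.960 Mbps.
Total bitrate: 13.760 Mbps.
Per item: 13.760 Mbps × 7320 s = 100,723 Mb = 12,590 MB.
Capacity: 1 TiB = 8,796,093 Mb; 87.33 items → 87 complete.

87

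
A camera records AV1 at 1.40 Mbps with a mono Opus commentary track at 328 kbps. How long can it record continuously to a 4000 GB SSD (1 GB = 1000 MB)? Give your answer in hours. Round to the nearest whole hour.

5144 hours

Audio: 328 kbps = 0.328 Mbps.
Total bitrate: 1.40 + 0.328 = 1.728 Mbps.
Capacity: 4000 GB = 32,000,000 Mb.
Recording time: 32,000,000 / 1.728 = 18,518,519 s ≈ 5,144 hours.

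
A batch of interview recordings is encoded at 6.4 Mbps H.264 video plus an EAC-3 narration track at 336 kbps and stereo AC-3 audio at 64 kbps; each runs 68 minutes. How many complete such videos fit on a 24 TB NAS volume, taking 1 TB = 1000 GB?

6920

68 min = 4080 s
Audio total: 336 + 64 = 400 kbps = 0.400 Mbps.
Total bitrate: 6.800 Mbps.
Per item: 6.800 Mbps × 4080 s = 27,744 Mb = 3,468 MB.
Capacity: 24 TB = 192,000,000 Mb; 6920.42 items → 6920 complete.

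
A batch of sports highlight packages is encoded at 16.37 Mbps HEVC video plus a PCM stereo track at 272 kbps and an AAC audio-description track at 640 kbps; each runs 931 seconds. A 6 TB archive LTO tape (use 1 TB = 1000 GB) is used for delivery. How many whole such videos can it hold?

Audio total: 272 + 640 = 912 kbps = 0.912 Mbps.
Total bitrate: 17.282 Mbps.
Per item: 17.282 Mbps × 931 s = 16,090 Mb = 2,011 MB.
Capacity: 6 TB = 48,000,000 Mb; 2983.30 items → 2983 complete.

2983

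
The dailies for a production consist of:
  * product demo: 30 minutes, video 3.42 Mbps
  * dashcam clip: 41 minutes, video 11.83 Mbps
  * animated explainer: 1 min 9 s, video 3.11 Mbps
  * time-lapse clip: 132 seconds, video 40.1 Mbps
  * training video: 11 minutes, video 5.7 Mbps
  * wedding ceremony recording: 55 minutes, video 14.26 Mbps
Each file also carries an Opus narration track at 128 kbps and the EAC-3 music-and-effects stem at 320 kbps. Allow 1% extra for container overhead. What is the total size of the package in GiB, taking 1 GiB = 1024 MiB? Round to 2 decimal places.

Audio total: 128 + 320 = 448 kbps = 0.448 Mbps.
product demo: 3.868 Mbps × 1800 s × 1.01 = 7032.0 Mb
dashcam clip: 12.278 Mbps × 2460 s × 1.01 = 30505.9 Mb
animated explainer: 3.558 Mbps × 69 s × 1.01 = 248.0 Mb
time-lapse clip: 40.548 Mbps × 132 s × 1.01 = 5405.9 Mb
training video: 6.148 Mbps × 660 s × 1.01 = 4098.3 Mb
wedding ceremony recording: 14.708 Mbps × 3300 s × 1.01 = 49021.8 Mb
Total: 96311.8 Mb = 12039.0 MB.
= 11.21 GiB.

11.21 GiB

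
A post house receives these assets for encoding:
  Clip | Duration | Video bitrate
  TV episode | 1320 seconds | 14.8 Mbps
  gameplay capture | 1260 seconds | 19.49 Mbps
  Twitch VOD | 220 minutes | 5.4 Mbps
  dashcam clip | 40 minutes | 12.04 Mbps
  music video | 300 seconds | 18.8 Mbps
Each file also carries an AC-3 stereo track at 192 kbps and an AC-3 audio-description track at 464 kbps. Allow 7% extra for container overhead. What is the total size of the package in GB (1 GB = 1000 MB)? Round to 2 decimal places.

Audio total: 192 + 464 = 656 kbps = 0.656 Mbps.
TV episode: 15.456 Mbps × 1320 s × 1.07 = 21830.1 Mb
gameplay capture: 20.146 Mbps × 1260 s × 1.07 = 27160.8 Mb
Twitch VOD: 6.056 Mbps × 13200 s × 1.07 = 85534.9 Mb
dashcam clip: 12.696 Mbps × 2400 s × 1.07 = 32603.3 Mb
music video: 19.456 Mbps × 300 s × 1.07 = 6245.4 Mb
Total: 173374.5 Mb = 21671.8 MB.
= 21.67 GB.

21.67 GB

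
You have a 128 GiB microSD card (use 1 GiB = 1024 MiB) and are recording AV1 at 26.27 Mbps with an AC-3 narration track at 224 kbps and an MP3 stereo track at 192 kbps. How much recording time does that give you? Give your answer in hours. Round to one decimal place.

Audio total: 224 + 192 = 416 kbps = 0.416 Mbps.
Total bitrate: 26.27 + 0.416 = 26.686 Mbps.
Capacity: 128 GiB = 1,099,512 Mb.
Recording time: 1,099,512 / 26.686 = 41,202 s ≈ 11.4 hours.

11.4 hours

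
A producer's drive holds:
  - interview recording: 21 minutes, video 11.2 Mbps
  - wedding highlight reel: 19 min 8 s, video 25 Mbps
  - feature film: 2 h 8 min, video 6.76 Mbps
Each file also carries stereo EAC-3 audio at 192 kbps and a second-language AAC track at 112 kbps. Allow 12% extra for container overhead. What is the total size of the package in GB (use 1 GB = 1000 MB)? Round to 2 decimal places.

Audio total: 192 + 112 = 304 kbps = 0.304 Mbps.
interview recording: 11.504 Mbps × 1260 s × 1.12 = 16234.4 Mb
wedding highlight reel: 25.304 Mbps × 1148 s × 1.12 = 32534.9 Mb
feature film: 7.064 Mbps × 7680 s × 1.12 = 60761.7 Mb
Total: 109531.0 Mb = 13691.4 MB.
= 13.69 GB.

13.69 GB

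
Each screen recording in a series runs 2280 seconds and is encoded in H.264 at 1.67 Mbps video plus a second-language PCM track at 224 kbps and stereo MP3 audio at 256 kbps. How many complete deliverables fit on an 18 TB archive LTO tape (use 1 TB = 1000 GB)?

Audio total: 224 + 256 = 480 kbps = 0.480 Mbps.
Total bitrate: 2.150 Mbps.
Per item: 2.150 Mbps × 2280 s = 4,902 Mb = 612.8 MB.
Capacity: 18 TB = 144,000,000 Mb; 29375.76 items → 29375 complete.

29375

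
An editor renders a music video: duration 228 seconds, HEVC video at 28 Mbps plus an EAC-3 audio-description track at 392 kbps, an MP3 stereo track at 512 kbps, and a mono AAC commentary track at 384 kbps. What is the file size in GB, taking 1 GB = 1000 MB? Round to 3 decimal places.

0.835 GB

Audio total: 392 + 512 + 384 = 1288 kbps = 1.288 Mbps.
Total bitrate: 28 + 1.288 = 29.288 Mbps.
Stream data: 29.288 Mbps × 228 s = 6677.7 Mb.
6,678 Mb ÷ 8 = 834.7 MB → 0.8347 GB.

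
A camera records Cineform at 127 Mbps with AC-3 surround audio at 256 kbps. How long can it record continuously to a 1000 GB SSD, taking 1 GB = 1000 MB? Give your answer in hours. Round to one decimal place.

Audio: 256 kbps = 0.256 Mbps.
Total bitrate: 127 + 0.256 = 127.256 Mbps.
Capacity: 1000 GB = 8,000,000 Mb.
Recording time: 8,000,000 / 127.256 = 62,865 s ≈ 17.5 hours.

17.5 hours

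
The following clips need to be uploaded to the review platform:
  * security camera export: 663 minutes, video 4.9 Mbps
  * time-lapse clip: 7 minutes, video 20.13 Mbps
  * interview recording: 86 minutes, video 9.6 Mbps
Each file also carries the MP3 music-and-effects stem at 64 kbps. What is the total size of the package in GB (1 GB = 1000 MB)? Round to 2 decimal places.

Audio: 64 kbps = 0.064 Mbps.
security camera export: 4.964 Mbps × 39780 s = 197467.9 Mb
time-lapse clip: 20.194 Mbps × 420 s = 8481.5 Mb
interview recording: 9.664 Mbps × 5160 s = 49866.2 Mb
Total: 255815.6 Mb = 31977.0 MB.
= 31.98 GB.

31.98 GB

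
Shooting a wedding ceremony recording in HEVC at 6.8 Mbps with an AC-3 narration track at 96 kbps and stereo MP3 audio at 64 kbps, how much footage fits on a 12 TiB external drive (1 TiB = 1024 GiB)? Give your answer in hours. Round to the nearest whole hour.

4213 hours

Audio total: 96 + 64 = 160 kbps = 0.160 Mbps.
Total bitrate: 6.8 + 0.160 = 6.960 Mbps.
Capacity: 12 TiB = 105,553,116 Mb.
Recording time: 105,553,116 / 6.960 = 15,165,678 s ≈ 4,213 hours.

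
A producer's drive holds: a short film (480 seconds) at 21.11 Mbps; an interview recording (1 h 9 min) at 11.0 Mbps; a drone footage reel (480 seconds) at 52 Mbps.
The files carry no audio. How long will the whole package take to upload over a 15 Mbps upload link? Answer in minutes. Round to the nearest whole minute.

90 minutes

short film: 21.110 Mbps × 480 s = 10132.8 Mb
interview recording: 11.000 Mbps × 4140 s = 45540.0 Mb
drone footage reel: 52.000 Mbps × 480 s = 24960.0 Mb
Total: 80632.8 Mb = 10079.1 MB.
At 15 Mbps: 80632.8 / 15 = 5376 s ≈ 89.6 minutes.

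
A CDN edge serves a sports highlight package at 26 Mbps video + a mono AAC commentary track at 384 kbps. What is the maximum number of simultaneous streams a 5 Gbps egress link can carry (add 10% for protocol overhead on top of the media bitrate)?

Audio: 384 kbps = 0.384 Mbps.
Per-viewer media rate: 26.384 Mbps.
On the wire with 10% overhead: 29.022 Mbps.
5 Gbps = 5,000 Mbps; 5,000 / 29.022 = 172.28 → 172 viewers.

172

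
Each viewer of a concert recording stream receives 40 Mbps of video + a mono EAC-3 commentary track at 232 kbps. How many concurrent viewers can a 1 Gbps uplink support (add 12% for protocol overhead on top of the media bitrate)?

Audio: 232 kbps = 0.232 Mbps.
Per-viewer media rate: 40.232 Mbps.
On the wire with 12% overhead: 45.060 Mbps.
1 Gbps = 1,000 Mbps; 1,000 / 45.060 = 22.19 → 22 viewers.

22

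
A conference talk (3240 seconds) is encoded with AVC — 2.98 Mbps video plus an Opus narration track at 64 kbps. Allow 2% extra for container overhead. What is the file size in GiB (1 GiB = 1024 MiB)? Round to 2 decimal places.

Audio: 64 kbps = 0.064 Mbps.
Total bitrate: 2.98 + 0.064 = 3.044 Mbps.
Stream data: 3.044 Mbps × 3240 s = 9862.6 Mb.
With 2% container overhead: ×1.02.
10,060 Mb = 1,257,476,400 bytes ÷ 1,073,741,824 = 1.171 GiB.

1.17 GiB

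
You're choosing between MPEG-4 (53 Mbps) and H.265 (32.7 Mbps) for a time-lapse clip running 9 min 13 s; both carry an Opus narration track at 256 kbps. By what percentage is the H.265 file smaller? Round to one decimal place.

9 min 13 s = 553 s
Audio: 256 kbps = 0.256 Mbps.
MPEG-4: 53.256 Mbps × 553 s = 29450.6 Mb = 3.428 GiB.
H.265: 32.956 Mbps × 553 s = 18224.7 Mb = 2.122 GiB.
Reduction: (1 − 2.122/3.428) × 100 = 38.12%.

38.1%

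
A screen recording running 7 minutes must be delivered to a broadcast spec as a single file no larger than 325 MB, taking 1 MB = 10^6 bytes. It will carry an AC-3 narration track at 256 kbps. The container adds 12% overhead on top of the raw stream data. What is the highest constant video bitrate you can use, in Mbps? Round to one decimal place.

Budget: 325 MB = 2600.0 Mb.
Stream payload after overhead: 2600.0 / 1.12 = 2321.4 Mb.
7 min = 420 s
Total bitrate budget: 2321.4 Mb / 420 s = 5.527 Mbps.
Audio: 256 kbps = 0.256 Mbps.
Video: 5.527 − 0.256 = 5.271 Mbps.

5.3 Mbps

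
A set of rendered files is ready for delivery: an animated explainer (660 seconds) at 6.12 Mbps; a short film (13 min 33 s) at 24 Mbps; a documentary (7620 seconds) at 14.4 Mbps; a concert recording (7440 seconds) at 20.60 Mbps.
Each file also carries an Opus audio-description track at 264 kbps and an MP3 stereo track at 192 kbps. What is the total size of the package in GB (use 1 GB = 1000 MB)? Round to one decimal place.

Audio total: 264 + 192 = 456 kbps = 0.456 Mbps.
animated explainer: 6.576 Mbps × 660 s = 4340.2 Mb
short film: 24.456 Mbps × 813 s = 19882.7 Mb
documentary: 14.856 Mbps × 7620 s = 113202.7 Mb
concert recording: 21.056 Mbps × 7440 s = 156656.6 Mb
Total: 294082.2 Mb = 36760.3 MB.
= 36.76 GB.

36.8 GB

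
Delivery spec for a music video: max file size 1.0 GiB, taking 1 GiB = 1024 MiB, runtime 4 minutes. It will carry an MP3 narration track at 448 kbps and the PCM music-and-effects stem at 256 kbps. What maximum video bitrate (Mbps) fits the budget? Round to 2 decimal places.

Budget: 1.0 GiB = 8589.9 Mb.
4 min = 240 s
Total bitrate budget: 8589.9 Mb / 240 s = 35.791 Mbps.
Audio total: 448 + 256 = 704 kbps = 0.704 Mbps.
Video: 35.791 − 0.704 = 35.087 Mbps.

35.09 Mbps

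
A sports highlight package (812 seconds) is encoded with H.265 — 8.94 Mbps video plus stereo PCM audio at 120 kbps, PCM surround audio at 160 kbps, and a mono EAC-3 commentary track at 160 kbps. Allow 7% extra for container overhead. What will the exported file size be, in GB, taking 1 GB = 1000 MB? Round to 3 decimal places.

1.019 GB

Audio total: 120 + 160 + 160 = 440 kbps = 0.440 Mbps.
Total bitrate: 8.94 + 0.440 = 9.380 Mbps.
Stream data: 9.380 Mbps × 812 s = 7616.6 Mb.
With 7% container overhead: ×1.07.
8,150 Mb ÷ 8 = 1,019 MB → 1.019 GB.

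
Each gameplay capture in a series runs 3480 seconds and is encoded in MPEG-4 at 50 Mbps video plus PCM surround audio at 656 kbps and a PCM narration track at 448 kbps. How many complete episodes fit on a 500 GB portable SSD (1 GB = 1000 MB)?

22

Audio total: 656 + 448 = 1104 kbps = 1.104 Mbps.
Total bitrate: 51.104 Mbps.
Per item: 51.104 Mbps × 3480 s = 177,842 Mb = 22,230 MB.
Capacity: 500 GB = 4,000,000 Mb; 22.49 items → 22 complete.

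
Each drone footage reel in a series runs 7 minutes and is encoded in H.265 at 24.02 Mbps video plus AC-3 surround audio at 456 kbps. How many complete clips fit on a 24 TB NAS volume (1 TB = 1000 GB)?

18677

7 min = 420 s
Audio: 456 kbps = 0.456 Mbps.
Total bitrate: 24.476 Mbps.
Per item: 24.476 Mbps × 420 s = 10,280 Mb = 1,285 MB.
Capacity: 24 TB = 192,000,000 Mb; 18677.19 items → 18677 complete.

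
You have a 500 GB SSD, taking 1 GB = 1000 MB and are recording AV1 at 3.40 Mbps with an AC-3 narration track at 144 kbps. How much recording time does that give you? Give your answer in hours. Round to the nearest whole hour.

Audio: 144 kbps = 0.144 Mbps.
Total bitrate: 3.40 + 0.144 = 3.544 Mbps.
Capacity: 500 GB = 4,000,000 Mb.
Recording time: 4,000,000 / 3.544 = 1,128,668 s ≈ 314 hours.

314 hours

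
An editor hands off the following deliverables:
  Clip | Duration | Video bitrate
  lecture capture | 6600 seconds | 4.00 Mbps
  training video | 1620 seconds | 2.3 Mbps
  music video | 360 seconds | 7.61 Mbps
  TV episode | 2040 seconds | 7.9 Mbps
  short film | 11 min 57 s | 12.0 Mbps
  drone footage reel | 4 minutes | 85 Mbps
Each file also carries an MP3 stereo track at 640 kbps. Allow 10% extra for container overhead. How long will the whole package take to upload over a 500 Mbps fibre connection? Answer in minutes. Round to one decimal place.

3.1 minutes

Audio: 640 kbps = 0.640 Mbps.
lecture capture: 4.640 Mbps × 6600 s × 1.10 = 33686.4 Mb
training video: 2.940 Mbps × 1620 s × 1.10 = 5239.1 Mb
music video: 8.250 Mbps × 360 s × 1.10 = 3267.0 Mb
TV episode: 8.540 Mbps × 2040 s × 1.10 = 19163.8 Mb
short film: 12.640 Mbps × 717 s × 1.10 = 9969.2 Mb
drone footage reel: 85.640 Mbps × 240 s × 1.10 = 22609.0 Mb
Total: 93934.4 Mb = 11741.8 MB.
At 500 Mbps: 93934.4 / 500 = 188 s ≈ 3.13 minutes.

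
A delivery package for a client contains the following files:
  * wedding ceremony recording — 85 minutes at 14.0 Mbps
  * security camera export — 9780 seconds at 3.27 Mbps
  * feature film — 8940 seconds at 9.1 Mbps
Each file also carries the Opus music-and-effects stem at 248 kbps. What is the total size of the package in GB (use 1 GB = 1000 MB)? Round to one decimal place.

23.8 GB

Audio: 248 kbps = 0.248 Mbps.
wedding ceremony recording: 14.248 Mbps × 5100 s = 72664.8 Mb
security camera export: 3.518 Mbps × 9780 s = 34406.0 Mb
feature film: 9.348 Mbps × 8940 s = 83571.1 Mb
Total: 190642.0 Mb = 23830.2 MB.
= 23.83 GB.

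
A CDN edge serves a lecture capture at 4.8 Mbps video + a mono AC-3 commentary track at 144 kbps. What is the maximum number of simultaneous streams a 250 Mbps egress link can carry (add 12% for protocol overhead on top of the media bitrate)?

Audio: 144 kbps = 0.144 Mbps.
Per-viewer media rate: 4.944 Mbps.
On the wire with 12% overhead: 5.537 Mbps.
250 Mbps = 250.0 Mbps; 250.0 / 5.537 = 45.15 → 45 viewers.

45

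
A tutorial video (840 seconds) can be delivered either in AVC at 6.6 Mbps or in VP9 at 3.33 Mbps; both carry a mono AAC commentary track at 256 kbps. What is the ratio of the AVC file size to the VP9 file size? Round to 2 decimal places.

Audio: 256 kbps = 0.256 Mbps.
AVC: 6.856 Mbps × 840 s = 5759.0 Mb = 0.720 GB.
VP9: 3.586 Mbps × 840 s = 3012.2 Mb = 0.377 GB.
Ratio: 0.720 / 0.377 = 1.912.

1.91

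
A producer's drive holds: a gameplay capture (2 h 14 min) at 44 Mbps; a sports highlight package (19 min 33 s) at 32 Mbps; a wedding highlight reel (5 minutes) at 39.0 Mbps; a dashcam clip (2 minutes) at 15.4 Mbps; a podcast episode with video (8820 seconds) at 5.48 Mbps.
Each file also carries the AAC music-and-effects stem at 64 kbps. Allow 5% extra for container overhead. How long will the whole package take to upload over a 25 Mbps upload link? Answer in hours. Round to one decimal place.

Audio: 64 kbps = 0.064 Mbps.
gameplay capture: 44.064 Mbps × 8040 s × 1.05 = 371988.3 Mb
sports highlight package: 32.064 Mbps × 1173 s × 1.05 = 39491.6 Mb
wedding highlight reel: 39.064 Mbps × 300 s × 1.05 = 12305.2 Mb
dashcam clip: 15.464 Mbps × 120 s × 1.05 = 1948.5 Mb
podcast episode with video: 5.544 Mbps × 8820 s × 1.05 = 51343.0 Mb
Total: 477076.5 Mb = 59634.6 MB.
At 25 Mbps: 477076.5 / 25 = 19083 s ≈ 5.3 hours.

5.3 hours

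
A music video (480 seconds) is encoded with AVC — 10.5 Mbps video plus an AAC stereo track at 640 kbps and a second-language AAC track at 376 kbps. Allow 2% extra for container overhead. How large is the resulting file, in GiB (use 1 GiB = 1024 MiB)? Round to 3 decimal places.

Audio total: 640 + 376 = 1016 kbps = 1.016 Mbps.
Total bitrate: 10.5 + 1.016 = 11.516 Mbps.
Stream data: 11.516 Mbps × 480 s = 5527.7 Mb.
With 2% container overhead: ×1.02.
5,638 Mb = 704,779,200 bytes ÷ 1,073,741,824 = 0.6564 GiB.

0.656 GiB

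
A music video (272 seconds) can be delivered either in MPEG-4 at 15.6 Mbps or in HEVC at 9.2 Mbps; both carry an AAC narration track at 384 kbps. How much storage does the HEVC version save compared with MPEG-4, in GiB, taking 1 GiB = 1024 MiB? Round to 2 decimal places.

0.20 GiB

Audio: 384 kbps = 0.384 Mbps.
MPEG-4: 15.984 Mbps × 272 s = 4347.6 Mb = 0.506 GiB.
HEVC: 9.584 Mbps × 272 s = 2606.8 Mb = 0.303 GiB.
Saving: 0.506 − 0.303 = 0.203 GiB.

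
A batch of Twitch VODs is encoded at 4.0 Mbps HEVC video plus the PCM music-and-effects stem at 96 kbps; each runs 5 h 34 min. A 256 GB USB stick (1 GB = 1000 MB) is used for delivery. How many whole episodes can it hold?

5 h 34 min = 334 min = 20040 s
Audio: 96 kbps = 0.096 Mbps.
Total bitrate: 4.096 Mbps.
Per item: 4.096 Mbps × 20040 s = 82,084 Mb = 10,260 MB.
Capacity: 256 GB = 2,048,000 Mb; 24.95 items → 24 complete.

24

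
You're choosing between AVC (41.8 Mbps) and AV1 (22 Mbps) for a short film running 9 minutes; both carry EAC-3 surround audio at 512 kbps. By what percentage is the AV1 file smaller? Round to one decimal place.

46.8%

9 min = 540 s
Audio: 512 kbps = 0.512 Mbps.
AVC: 42.312 Mbps × 540 s = 22848.5 Mb = 2.856 GB.
AV1: 22.512 Mbps × 540 s = 12156.5 Mb = 1.520 GB.
Reduction: (1 − 1.520/2.856) × 100 = 46.80%.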